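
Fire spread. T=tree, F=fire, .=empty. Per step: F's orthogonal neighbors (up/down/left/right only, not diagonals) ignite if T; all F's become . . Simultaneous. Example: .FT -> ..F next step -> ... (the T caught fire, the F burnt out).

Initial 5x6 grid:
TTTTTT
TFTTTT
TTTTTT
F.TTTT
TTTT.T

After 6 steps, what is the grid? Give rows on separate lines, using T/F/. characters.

Step 1: 6 trees catch fire, 2 burn out
  TFTTTT
  F.FTTT
  FFTTTT
  ..TTTT
  FTTT.T
Step 2: 5 trees catch fire, 6 burn out
  F.FTTT
  ...FTT
  ..FTTT
  ..TTTT
  .FTT.T
Step 3: 5 trees catch fire, 5 burn out
  ...FTT
  ....FT
  ...FTT
  ..FTTT
  ..FT.T
Step 4: 5 trees catch fire, 5 burn out
  ....FT
  .....F
  ....FT
  ...FTT
  ...F.T
Step 5: 3 trees catch fire, 5 burn out
  .....F
  ......
  .....F
  ....FT
  .....T
Step 6: 1 trees catch fire, 3 burn out
  ......
  ......
  ......
  .....F
  .....T

......
......
......
.....F
.....T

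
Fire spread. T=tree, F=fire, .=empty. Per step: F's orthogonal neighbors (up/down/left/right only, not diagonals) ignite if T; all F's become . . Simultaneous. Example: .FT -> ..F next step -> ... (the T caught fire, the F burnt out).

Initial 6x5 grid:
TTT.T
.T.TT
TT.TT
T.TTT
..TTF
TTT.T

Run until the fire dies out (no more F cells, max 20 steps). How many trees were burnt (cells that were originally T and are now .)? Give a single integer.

Step 1: +3 fires, +1 burnt (F count now 3)
Step 2: +3 fires, +3 burnt (F count now 3)
Step 3: +4 fires, +3 burnt (F count now 4)
Step 4: +3 fires, +4 burnt (F count now 3)
Step 5: +1 fires, +3 burnt (F count now 1)
Step 6: +0 fires, +1 burnt (F count now 0)
Fire out after step 6
Initially T: 21, now '.': 23
Total burnt (originally-T cells now '.'): 14

Answer: 14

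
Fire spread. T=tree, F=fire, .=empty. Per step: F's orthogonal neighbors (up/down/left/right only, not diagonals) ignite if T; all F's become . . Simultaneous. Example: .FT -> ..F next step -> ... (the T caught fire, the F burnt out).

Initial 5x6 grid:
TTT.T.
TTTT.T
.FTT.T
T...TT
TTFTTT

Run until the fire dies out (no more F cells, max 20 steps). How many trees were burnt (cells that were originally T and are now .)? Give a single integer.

Step 1: +4 fires, +2 burnt (F count now 4)
Step 2: +6 fires, +4 burnt (F count now 6)
Step 3: +6 fires, +6 burnt (F count now 6)
Step 4: +1 fires, +6 burnt (F count now 1)
Step 5: +1 fires, +1 burnt (F count now 1)
Step 6: +1 fires, +1 burnt (F count now 1)
Step 7: +0 fires, +1 burnt (F count now 0)
Fire out after step 7
Initially T: 20, now '.': 29
Total burnt (originally-T cells now '.'): 19

Answer: 19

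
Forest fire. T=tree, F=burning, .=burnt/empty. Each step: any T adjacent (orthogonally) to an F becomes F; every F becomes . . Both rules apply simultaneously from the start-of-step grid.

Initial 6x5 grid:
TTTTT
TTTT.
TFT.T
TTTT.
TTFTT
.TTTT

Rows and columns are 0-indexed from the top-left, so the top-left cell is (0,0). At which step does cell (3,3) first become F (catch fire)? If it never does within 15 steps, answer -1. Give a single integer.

Step 1: cell (3,3)='T' (+8 fires, +2 burnt)
Step 2: cell (3,3)='F' (+9 fires, +8 burnt)
  -> target ignites at step 2
Step 3: cell (3,3)='.' (+4 fires, +9 burnt)
Step 4: cell (3,3)='.' (+1 fires, +4 burnt)
Step 5: cell (3,3)='.' (+1 fires, +1 burnt)
Step 6: cell (3,3)='.' (+0 fires, +1 burnt)
  fire out at step 6

2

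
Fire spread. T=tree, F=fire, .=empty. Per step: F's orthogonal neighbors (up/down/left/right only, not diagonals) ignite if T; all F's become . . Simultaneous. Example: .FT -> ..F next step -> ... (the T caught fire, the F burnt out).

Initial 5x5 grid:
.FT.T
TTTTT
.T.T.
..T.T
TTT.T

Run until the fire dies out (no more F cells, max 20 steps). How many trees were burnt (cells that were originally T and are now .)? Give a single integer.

Step 1: +2 fires, +1 burnt (F count now 2)
Step 2: +3 fires, +2 burnt (F count now 3)
Step 3: +1 fires, +3 burnt (F count now 1)
Step 4: +2 fires, +1 burnt (F count now 2)
Step 5: +1 fires, +2 burnt (F count now 1)
Step 6: +0 fires, +1 burnt (F count now 0)
Fire out after step 6
Initially T: 15, now '.': 19
Total burnt (originally-T cells now '.'): 9

Answer: 9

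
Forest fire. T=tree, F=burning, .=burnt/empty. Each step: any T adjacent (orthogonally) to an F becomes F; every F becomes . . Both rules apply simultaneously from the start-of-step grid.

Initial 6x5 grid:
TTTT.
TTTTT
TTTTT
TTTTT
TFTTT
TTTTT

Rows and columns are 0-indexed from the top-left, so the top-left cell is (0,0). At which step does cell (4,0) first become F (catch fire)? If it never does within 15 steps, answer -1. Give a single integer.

Step 1: cell (4,0)='F' (+4 fires, +1 burnt)
  -> target ignites at step 1
Step 2: cell (4,0)='.' (+6 fires, +4 burnt)
Step 3: cell (4,0)='.' (+6 fires, +6 burnt)
Step 4: cell (4,0)='.' (+6 fires, +6 burnt)
Step 5: cell (4,0)='.' (+4 fires, +6 burnt)
Step 6: cell (4,0)='.' (+2 fires, +4 burnt)
Step 7: cell (4,0)='.' (+0 fires, +2 burnt)
  fire out at step 7

1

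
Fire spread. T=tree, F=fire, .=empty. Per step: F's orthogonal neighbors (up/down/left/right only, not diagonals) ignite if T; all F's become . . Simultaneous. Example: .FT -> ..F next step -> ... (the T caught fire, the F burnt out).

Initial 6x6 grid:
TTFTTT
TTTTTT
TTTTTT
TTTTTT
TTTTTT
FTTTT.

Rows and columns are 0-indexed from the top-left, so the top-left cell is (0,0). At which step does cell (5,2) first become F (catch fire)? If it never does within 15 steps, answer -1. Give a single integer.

Step 1: cell (5,2)='T' (+5 fires, +2 burnt)
Step 2: cell (5,2)='F' (+8 fires, +5 burnt)
  -> target ignites at step 2
Step 3: cell (5,2)='.' (+10 fires, +8 burnt)
Step 4: cell (5,2)='.' (+5 fires, +10 burnt)
Step 5: cell (5,2)='.' (+3 fires, +5 burnt)
Step 6: cell (5,2)='.' (+2 fires, +3 burnt)
Step 7: cell (5,2)='.' (+0 fires, +2 burnt)
  fire out at step 7

2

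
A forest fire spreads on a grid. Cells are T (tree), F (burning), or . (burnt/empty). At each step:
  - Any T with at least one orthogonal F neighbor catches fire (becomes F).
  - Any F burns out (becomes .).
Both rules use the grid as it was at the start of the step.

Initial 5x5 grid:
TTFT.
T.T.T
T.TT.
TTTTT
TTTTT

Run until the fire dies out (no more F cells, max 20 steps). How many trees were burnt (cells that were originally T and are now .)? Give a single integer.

Answer: 18

Derivation:
Step 1: +3 fires, +1 burnt (F count now 3)
Step 2: +2 fires, +3 burnt (F count now 2)
Step 3: +3 fires, +2 burnt (F count now 3)
Step 4: +4 fires, +3 burnt (F count now 4)
Step 5: +4 fires, +4 burnt (F count now 4)
Step 6: +2 fires, +4 burnt (F count now 2)
Step 7: +0 fires, +2 burnt (F count now 0)
Fire out after step 7
Initially T: 19, now '.': 24
Total burnt (originally-T cells now '.'): 18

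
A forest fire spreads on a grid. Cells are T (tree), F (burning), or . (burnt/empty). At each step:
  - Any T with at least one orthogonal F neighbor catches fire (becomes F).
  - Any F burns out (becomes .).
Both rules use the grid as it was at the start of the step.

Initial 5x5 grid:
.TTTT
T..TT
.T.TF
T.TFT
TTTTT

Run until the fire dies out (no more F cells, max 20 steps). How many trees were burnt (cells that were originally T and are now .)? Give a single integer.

Answer: 15

Derivation:
Step 1: +5 fires, +2 burnt (F count now 5)
Step 2: +4 fires, +5 burnt (F count now 4)
Step 3: +2 fires, +4 burnt (F count now 2)
Step 4: +2 fires, +2 burnt (F count now 2)
Step 5: +2 fires, +2 burnt (F count now 2)
Step 6: +0 fires, +2 burnt (F count now 0)
Fire out after step 6
Initially T: 17, now '.': 23
Total burnt (originally-T cells now '.'): 15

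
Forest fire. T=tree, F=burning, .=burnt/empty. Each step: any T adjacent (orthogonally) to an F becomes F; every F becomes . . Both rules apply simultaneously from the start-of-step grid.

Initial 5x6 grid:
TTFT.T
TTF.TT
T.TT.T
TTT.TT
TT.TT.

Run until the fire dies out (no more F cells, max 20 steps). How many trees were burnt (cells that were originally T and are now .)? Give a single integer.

Answer: 13

Derivation:
Step 1: +4 fires, +2 burnt (F count now 4)
Step 2: +4 fires, +4 burnt (F count now 4)
Step 3: +2 fires, +4 burnt (F count now 2)
Step 4: +2 fires, +2 burnt (F count now 2)
Step 5: +1 fires, +2 burnt (F count now 1)
Step 6: +0 fires, +1 burnt (F count now 0)
Fire out after step 6
Initially T: 21, now '.': 22
Total burnt (originally-T cells now '.'): 13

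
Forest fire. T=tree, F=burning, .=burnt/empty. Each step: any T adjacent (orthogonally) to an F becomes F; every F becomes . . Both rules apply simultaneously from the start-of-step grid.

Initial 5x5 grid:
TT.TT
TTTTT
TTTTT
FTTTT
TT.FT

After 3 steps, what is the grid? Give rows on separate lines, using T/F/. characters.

Step 1: 5 trees catch fire, 2 burn out
  TT.TT
  TTTTT
  FTTTT
  .FTFT
  FT..F
Step 2: 6 trees catch fire, 5 burn out
  TT.TT
  FTTTT
  .FTFT
  ..F.F
  .F...
Step 3: 5 trees catch fire, 6 burn out
  FT.TT
  .FTFT
  ..F.F
  .....
  .....

FT.TT
.FTFT
..F.F
.....
.....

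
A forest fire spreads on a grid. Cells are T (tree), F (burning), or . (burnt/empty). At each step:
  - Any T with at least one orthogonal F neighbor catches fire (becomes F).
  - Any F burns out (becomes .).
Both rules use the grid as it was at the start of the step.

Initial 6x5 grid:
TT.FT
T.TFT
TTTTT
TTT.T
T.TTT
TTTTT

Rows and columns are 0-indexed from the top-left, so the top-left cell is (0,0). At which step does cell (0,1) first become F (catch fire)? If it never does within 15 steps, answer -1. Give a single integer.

Step 1: cell (0,1)='T' (+4 fires, +2 burnt)
Step 2: cell (0,1)='T' (+2 fires, +4 burnt)
Step 3: cell (0,1)='T' (+3 fires, +2 burnt)
Step 4: cell (0,1)='T' (+4 fires, +3 burnt)
Step 5: cell (0,1)='T' (+5 fires, +4 burnt)
Step 6: cell (0,1)='T' (+4 fires, +5 burnt)
Step 7: cell (0,1)='F' (+2 fires, +4 burnt)
  -> target ignites at step 7
Step 8: cell (0,1)='.' (+0 fires, +2 burnt)
  fire out at step 8

7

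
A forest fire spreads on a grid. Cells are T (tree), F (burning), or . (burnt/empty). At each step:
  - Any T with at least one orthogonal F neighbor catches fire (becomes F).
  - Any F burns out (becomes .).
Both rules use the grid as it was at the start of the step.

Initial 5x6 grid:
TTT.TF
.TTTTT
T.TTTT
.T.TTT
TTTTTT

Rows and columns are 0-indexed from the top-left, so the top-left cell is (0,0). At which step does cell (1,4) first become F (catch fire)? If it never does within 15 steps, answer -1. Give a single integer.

Step 1: cell (1,4)='T' (+2 fires, +1 burnt)
Step 2: cell (1,4)='F' (+2 fires, +2 burnt)
  -> target ignites at step 2
Step 3: cell (1,4)='.' (+3 fires, +2 burnt)
Step 4: cell (1,4)='.' (+4 fires, +3 burnt)
Step 5: cell (1,4)='.' (+5 fires, +4 burnt)
Step 6: cell (1,4)='.' (+2 fires, +5 burnt)
Step 7: cell (1,4)='.' (+2 fires, +2 burnt)
Step 8: cell (1,4)='.' (+1 fires, +2 burnt)
Step 9: cell (1,4)='.' (+2 fires, +1 burnt)
Step 10: cell (1,4)='.' (+0 fires, +2 burnt)
  fire out at step 10

2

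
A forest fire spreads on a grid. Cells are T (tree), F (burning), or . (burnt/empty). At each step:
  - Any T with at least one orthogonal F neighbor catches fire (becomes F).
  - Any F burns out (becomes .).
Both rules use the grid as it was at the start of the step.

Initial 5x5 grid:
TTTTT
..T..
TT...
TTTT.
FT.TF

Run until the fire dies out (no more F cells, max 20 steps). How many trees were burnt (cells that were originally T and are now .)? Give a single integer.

Answer: 8

Derivation:
Step 1: +3 fires, +2 burnt (F count now 3)
Step 2: +3 fires, +3 burnt (F count now 3)
Step 3: +2 fires, +3 burnt (F count now 2)
Step 4: +0 fires, +2 burnt (F count now 0)
Fire out after step 4
Initially T: 14, now '.': 19
Total burnt (originally-T cells now '.'): 8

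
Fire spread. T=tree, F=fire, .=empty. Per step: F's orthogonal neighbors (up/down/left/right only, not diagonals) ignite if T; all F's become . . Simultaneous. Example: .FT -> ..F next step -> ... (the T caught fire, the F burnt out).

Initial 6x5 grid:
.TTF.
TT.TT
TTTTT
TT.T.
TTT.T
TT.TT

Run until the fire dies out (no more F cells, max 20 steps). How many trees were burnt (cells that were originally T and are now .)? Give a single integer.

Answer: 19

Derivation:
Step 1: +2 fires, +1 burnt (F count now 2)
Step 2: +3 fires, +2 burnt (F count now 3)
Step 3: +4 fires, +3 burnt (F count now 4)
Step 4: +2 fires, +4 burnt (F count now 2)
Step 5: +2 fires, +2 burnt (F count now 2)
Step 6: +2 fires, +2 burnt (F count now 2)
Step 7: +3 fires, +2 burnt (F count now 3)
Step 8: +1 fires, +3 burnt (F count now 1)
Step 9: +0 fires, +1 burnt (F count now 0)
Fire out after step 9
Initially T: 22, now '.': 27
Total burnt (originally-T cells now '.'): 19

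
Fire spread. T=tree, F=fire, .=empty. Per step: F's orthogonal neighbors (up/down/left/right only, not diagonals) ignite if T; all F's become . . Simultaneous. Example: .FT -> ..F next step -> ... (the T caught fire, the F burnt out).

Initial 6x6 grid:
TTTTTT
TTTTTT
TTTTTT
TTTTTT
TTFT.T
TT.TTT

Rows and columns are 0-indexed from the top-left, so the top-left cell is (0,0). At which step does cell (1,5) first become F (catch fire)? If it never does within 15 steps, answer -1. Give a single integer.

Step 1: cell (1,5)='T' (+3 fires, +1 burnt)
Step 2: cell (1,5)='T' (+6 fires, +3 burnt)
Step 3: cell (1,5)='T' (+7 fires, +6 burnt)
Step 4: cell (1,5)='T' (+7 fires, +7 burnt)
Step 5: cell (1,5)='T' (+6 fires, +7 burnt)
Step 6: cell (1,5)='F' (+3 fires, +6 burnt)
  -> target ignites at step 6
Step 7: cell (1,5)='.' (+1 fires, +3 burnt)
Step 8: cell (1,5)='.' (+0 fires, +1 burnt)
  fire out at step 8

6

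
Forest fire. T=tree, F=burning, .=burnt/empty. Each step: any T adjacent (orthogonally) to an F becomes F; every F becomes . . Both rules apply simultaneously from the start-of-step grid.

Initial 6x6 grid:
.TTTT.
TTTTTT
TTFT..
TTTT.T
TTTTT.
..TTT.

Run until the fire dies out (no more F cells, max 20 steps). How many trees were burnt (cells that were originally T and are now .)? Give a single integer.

Answer: 25

Derivation:
Step 1: +4 fires, +1 burnt (F count now 4)
Step 2: +7 fires, +4 burnt (F count now 7)
Step 3: +8 fires, +7 burnt (F count now 8)
Step 4: +5 fires, +8 burnt (F count now 5)
Step 5: +1 fires, +5 burnt (F count now 1)
Step 6: +0 fires, +1 burnt (F count now 0)
Fire out after step 6
Initially T: 26, now '.': 35
Total burnt (originally-T cells now '.'): 25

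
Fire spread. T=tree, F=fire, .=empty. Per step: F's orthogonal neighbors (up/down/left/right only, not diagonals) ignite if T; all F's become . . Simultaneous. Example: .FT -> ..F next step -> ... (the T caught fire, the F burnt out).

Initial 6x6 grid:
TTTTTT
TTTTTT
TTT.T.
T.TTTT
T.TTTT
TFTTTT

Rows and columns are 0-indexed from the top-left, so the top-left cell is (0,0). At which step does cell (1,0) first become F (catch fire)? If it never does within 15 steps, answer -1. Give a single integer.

Step 1: cell (1,0)='T' (+2 fires, +1 burnt)
Step 2: cell (1,0)='T' (+3 fires, +2 burnt)
Step 3: cell (1,0)='T' (+4 fires, +3 burnt)
Step 4: cell (1,0)='T' (+5 fires, +4 burnt)
Step 5: cell (1,0)='F' (+5 fires, +5 burnt)
  -> target ignites at step 5
Step 6: cell (1,0)='.' (+6 fires, +5 burnt)
Step 7: cell (1,0)='.' (+3 fires, +6 burnt)
Step 8: cell (1,0)='.' (+2 fires, +3 burnt)
Step 9: cell (1,0)='.' (+1 fires, +2 burnt)
Step 10: cell (1,0)='.' (+0 fires, +1 burnt)
  fire out at step 10

5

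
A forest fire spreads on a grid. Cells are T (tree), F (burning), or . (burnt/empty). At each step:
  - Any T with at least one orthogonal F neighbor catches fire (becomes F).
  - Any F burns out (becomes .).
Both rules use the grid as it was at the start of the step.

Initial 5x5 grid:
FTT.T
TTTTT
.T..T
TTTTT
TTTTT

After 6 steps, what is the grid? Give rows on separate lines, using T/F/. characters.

Step 1: 2 trees catch fire, 1 burn out
  .FT.T
  FTTTT
  .T..T
  TTTTT
  TTTTT
Step 2: 2 trees catch fire, 2 burn out
  ..F.T
  .FTTT
  .T..T
  TTTTT
  TTTTT
Step 3: 2 trees catch fire, 2 burn out
  ....T
  ..FTT
  .F..T
  TTTTT
  TTTTT
Step 4: 2 trees catch fire, 2 burn out
  ....T
  ...FT
  ....T
  TFTTT
  TTTTT
Step 5: 4 trees catch fire, 2 burn out
  ....T
  ....F
  ....T
  F.FTT
  TFTTT
Step 6: 5 trees catch fire, 4 burn out
  ....F
  .....
  ....F
  ...FT
  F.FTT

....F
.....
....F
...FT
F.FTT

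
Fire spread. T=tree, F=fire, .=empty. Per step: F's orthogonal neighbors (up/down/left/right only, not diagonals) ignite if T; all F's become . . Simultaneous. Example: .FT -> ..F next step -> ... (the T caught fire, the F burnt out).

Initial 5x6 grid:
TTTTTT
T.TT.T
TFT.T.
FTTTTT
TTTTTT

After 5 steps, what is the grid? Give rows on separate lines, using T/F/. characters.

Step 1: 4 trees catch fire, 2 burn out
  TTTTTT
  T.TT.T
  F.F.T.
  .FTTTT
  FTTTTT
Step 2: 4 trees catch fire, 4 burn out
  TTTTTT
  F.FT.T
  ....T.
  ..FTTT
  .FTTTT
Step 3: 5 trees catch fire, 4 burn out
  FTFTTT
  ...F.T
  ....T.
  ...FTT
  ..FTTT
Step 4: 4 trees catch fire, 5 burn out
  .F.FTT
  .....T
  ....T.
  ....FT
  ...FTT
Step 5: 4 trees catch fire, 4 burn out
  ....FT
  .....T
  ....F.
  .....F
  ....FT

....FT
.....T
....F.
.....F
....FT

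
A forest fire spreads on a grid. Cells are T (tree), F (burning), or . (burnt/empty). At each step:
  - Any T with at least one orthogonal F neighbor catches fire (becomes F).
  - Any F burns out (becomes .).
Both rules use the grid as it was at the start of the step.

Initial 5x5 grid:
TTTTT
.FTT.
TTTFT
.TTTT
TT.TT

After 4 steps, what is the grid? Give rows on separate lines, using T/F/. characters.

Step 1: 7 trees catch fire, 2 burn out
  TFTTT
  ..FF.
  TFF.F
  .TTFT
  TT.TT
Step 2: 8 trees catch fire, 7 burn out
  F.FFT
  .....
  F....
  .FF.F
  TT.FT
Step 3: 3 trees catch fire, 8 burn out
  ....F
  .....
  .....
  .....
  TF..F
Step 4: 1 trees catch fire, 3 burn out
  .....
  .....
  .....
  .....
  F....

.....
.....
.....
.....
F....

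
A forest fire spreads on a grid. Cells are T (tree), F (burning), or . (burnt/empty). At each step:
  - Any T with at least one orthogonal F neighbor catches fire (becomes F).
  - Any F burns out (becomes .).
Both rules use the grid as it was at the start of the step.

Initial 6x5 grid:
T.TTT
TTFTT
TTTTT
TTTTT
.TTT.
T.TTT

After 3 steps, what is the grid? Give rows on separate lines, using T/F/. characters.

Step 1: 4 trees catch fire, 1 burn out
  T.FTT
  TF.FT
  TTFTT
  TTTTT
  .TTT.
  T.TTT
Step 2: 6 trees catch fire, 4 burn out
  T..FT
  F...F
  TF.FT
  TTFTT
  .TTT.
  T.TTT
Step 3: 7 trees catch fire, 6 burn out
  F...F
  .....
  F...F
  TF.FT
  .TFT.
  T.TTT

F...F
.....
F...F
TF.FT
.TFT.
T.TTT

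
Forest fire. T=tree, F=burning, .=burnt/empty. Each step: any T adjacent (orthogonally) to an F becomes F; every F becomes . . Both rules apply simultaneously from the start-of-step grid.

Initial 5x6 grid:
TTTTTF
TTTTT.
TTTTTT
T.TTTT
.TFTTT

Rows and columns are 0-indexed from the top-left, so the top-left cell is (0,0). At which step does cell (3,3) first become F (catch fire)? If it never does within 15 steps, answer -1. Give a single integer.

Step 1: cell (3,3)='T' (+4 fires, +2 burnt)
Step 2: cell (3,3)='F' (+5 fires, +4 burnt)
  -> target ignites at step 2
Step 3: cell (3,3)='.' (+8 fires, +5 burnt)
Step 4: cell (3,3)='.' (+5 fires, +8 burnt)
Step 5: cell (3,3)='.' (+3 fires, +5 burnt)
Step 6: cell (3,3)='.' (+0 fires, +3 burnt)
  fire out at step 6

2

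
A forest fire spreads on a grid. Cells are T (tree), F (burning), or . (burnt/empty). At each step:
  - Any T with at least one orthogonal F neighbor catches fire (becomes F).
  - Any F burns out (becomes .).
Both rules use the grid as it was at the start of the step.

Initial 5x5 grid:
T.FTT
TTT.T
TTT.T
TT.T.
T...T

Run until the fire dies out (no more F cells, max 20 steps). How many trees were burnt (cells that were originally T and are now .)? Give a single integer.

Answer: 14

Derivation:
Step 1: +2 fires, +1 burnt (F count now 2)
Step 2: +3 fires, +2 burnt (F count now 3)
Step 3: +3 fires, +3 burnt (F count now 3)
Step 4: +4 fires, +3 burnt (F count now 4)
Step 5: +1 fires, +4 burnt (F count now 1)
Step 6: +1 fires, +1 burnt (F count now 1)
Step 7: +0 fires, +1 burnt (F count now 0)
Fire out after step 7
Initially T: 16, now '.': 23
Total burnt (originally-T cells now '.'): 14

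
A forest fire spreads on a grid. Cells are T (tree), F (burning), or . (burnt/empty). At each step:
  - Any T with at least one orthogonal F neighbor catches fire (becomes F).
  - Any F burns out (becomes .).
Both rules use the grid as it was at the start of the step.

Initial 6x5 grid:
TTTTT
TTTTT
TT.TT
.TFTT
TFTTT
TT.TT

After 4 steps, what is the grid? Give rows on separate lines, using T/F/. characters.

Step 1: 5 trees catch fire, 2 burn out
  TTTTT
  TTTTT
  TT.TT
  .F.FT
  F.FTT
  TF.TT
Step 2: 5 trees catch fire, 5 burn out
  TTTTT
  TTTTT
  TF.FT
  ....F
  ...FT
  F..TT
Step 3: 6 trees catch fire, 5 burn out
  TTTTT
  TFTFT
  F...F
  .....
  ....F
  ...FT
Step 4: 6 trees catch fire, 6 burn out
  TFTFT
  F.F.F
  .....
  .....
  .....
  ....F

TFTFT
F.F.F
.....
.....
.....
....F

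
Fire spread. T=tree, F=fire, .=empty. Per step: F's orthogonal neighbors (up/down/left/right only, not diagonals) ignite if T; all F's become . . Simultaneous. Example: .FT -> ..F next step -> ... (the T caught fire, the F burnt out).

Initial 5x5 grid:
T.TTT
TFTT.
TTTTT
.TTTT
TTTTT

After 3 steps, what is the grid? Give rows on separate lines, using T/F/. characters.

Step 1: 3 trees catch fire, 1 burn out
  T.TTT
  F.FT.
  TFTTT
  .TTTT
  TTTTT
Step 2: 6 trees catch fire, 3 burn out
  F.FTT
  ...F.
  F.FTT
  .FTTT
  TTTTT
Step 3: 4 trees catch fire, 6 burn out
  ...FT
  .....
  ...FT
  ..FTT
  TFTTT

...FT
.....
...FT
..FTT
TFTTT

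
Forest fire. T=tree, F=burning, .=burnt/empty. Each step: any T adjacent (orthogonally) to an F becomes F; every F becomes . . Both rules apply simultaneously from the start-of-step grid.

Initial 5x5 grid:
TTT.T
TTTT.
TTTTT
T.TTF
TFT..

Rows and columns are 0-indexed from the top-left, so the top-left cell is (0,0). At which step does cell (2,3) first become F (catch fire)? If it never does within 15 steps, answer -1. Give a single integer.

Step 1: cell (2,3)='T' (+4 fires, +2 burnt)
Step 2: cell (2,3)='F' (+3 fires, +4 burnt)
  -> target ignites at step 2
Step 3: cell (2,3)='.' (+3 fires, +3 burnt)
Step 4: cell (2,3)='.' (+3 fires, +3 burnt)
Step 5: cell (2,3)='.' (+3 fires, +3 burnt)
Step 6: cell (2,3)='.' (+1 fires, +3 burnt)
Step 7: cell (2,3)='.' (+0 fires, +1 burnt)
  fire out at step 7

2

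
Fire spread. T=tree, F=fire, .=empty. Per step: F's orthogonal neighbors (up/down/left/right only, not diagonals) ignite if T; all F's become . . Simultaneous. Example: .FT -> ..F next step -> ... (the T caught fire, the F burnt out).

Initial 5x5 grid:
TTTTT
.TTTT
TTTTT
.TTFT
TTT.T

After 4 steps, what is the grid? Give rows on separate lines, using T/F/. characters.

Step 1: 3 trees catch fire, 1 burn out
  TTTTT
  .TTTT
  TTTFT
  .TF.F
  TTT.T
Step 2: 6 trees catch fire, 3 burn out
  TTTTT
  .TTFT
  TTF.F
  .F...
  TTF.F
Step 3: 5 trees catch fire, 6 burn out
  TTTFT
  .TF.F
  TF...
  .....
  TF...
Step 4: 5 trees catch fire, 5 burn out
  TTF.F
  .F...
  F....
  .....
  F....

TTF.F
.F...
F....
.....
F....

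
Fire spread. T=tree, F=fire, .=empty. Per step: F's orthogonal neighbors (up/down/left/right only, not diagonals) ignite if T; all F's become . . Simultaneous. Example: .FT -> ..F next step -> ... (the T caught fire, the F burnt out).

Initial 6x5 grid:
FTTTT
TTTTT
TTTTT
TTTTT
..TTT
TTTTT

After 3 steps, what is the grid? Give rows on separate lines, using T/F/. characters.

Step 1: 2 trees catch fire, 1 burn out
  .FTTT
  FTTTT
  TTTTT
  TTTTT
  ..TTT
  TTTTT
Step 2: 3 trees catch fire, 2 burn out
  ..FTT
  .FTTT
  FTTTT
  TTTTT
  ..TTT
  TTTTT
Step 3: 4 trees catch fire, 3 burn out
  ...FT
  ..FTT
  .FTTT
  FTTTT
  ..TTT
  TTTTT

...FT
..FTT
.FTTT
FTTTT
..TTT
TTTTT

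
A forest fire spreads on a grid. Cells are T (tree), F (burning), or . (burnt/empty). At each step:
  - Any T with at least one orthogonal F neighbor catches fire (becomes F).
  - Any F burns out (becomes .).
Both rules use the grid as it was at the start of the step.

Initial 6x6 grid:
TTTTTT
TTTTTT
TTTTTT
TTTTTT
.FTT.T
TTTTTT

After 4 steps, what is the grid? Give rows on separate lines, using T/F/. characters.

Step 1: 3 trees catch fire, 1 burn out
  TTTTTT
  TTTTTT
  TTTTTT
  TFTTTT
  ..FT.T
  TFTTTT
Step 2: 6 trees catch fire, 3 burn out
  TTTTTT
  TTTTTT
  TFTTTT
  F.FTTT
  ...F.T
  F.FTTT
Step 3: 5 trees catch fire, 6 burn out
  TTTTTT
  TFTTTT
  F.FTTT
  ...FTT
  .....T
  ...FTT
Step 4: 6 trees catch fire, 5 burn out
  TFTTTT
  F.FTTT
  ...FTT
  ....FT
  .....T
  ....FT

TFTTTT
F.FTTT
...FTT
....FT
.....T
....FT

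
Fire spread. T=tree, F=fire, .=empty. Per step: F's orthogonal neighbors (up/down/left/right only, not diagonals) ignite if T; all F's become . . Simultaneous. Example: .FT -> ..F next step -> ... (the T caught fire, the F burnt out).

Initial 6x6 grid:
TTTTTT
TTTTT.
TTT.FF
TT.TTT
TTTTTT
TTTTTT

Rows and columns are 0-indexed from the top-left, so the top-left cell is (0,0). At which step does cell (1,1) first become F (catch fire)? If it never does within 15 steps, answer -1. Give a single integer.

Step 1: cell (1,1)='T' (+3 fires, +2 burnt)
Step 2: cell (1,1)='T' (+5 fires, +3 burnt)
Step 3: cell (1,1)='T' (+6 fires, +5 burnt)
Step 4: cell (1,1)='F' (+5 fires, +6 burnt)
  -> target ignites at step 4
Step 5: cell (1,1)='.' (+5 fires, +5 burnt)
Step 6: cell (1,1)='.' (+5 fires, +5 burnt)
Step 7: cell (1,1)='.' (+2 fires, +5 burnt)
Step 8: cell (1,1)='.' (+0 fires, +2 burnt)
  fire out at step 8

4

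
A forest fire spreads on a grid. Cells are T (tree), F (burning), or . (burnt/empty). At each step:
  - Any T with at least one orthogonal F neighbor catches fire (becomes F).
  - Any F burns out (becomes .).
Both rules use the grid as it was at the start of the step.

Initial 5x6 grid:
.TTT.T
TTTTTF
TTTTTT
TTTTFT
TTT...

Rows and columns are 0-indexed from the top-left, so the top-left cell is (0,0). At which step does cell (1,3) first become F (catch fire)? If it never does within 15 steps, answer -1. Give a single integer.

Step 1: cell (1,3)='T' (+6 fires, +2 burnt)
Step 2: cell (1,3)='F' (+3 fires, +6 burnt)
  -> target ignites at step 2
Step 3: cell (1,3)='.' (+5 fires, +3 burnt)
Step 4: cell (1,3)='.' (+5 fires, +5 burnt)
Step 5: cell (1,3)='.' (+4 fires, +5 burnt)
Step 6: cell (1,3)='.' (+0 fires, +4 burnt)
  fire out at step 6

2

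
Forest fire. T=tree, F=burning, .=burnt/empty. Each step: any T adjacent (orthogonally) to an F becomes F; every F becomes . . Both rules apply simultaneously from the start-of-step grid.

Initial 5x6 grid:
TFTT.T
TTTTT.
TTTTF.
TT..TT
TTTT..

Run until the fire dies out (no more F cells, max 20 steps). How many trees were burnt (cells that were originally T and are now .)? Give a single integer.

Answer: 20

Derivation:
Step 1: +6 fires, +2 burnt (F count now 6)
Step 2: +7 fires, +6 burnt (F count now 7)
Step 3: +2 fires, +7 burnt (F count now 2)
Step 4: +2 fires, +2 burnt (F count now 2)
Step 5: +2 fires, +2 burnt (F count now 2)
Step 6: +1 fires, +2 burnt (F count now 1)
Step 7: +0 fires, +1 burnt (F count now 0)
Fire out after step 7
Initially T: 21, now '.': 29
Total burnt (originally-T cells now '.'): 20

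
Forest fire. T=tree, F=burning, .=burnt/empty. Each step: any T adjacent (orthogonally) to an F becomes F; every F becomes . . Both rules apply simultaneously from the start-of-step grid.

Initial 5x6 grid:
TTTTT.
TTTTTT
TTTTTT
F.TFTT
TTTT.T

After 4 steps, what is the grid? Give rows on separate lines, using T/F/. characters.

Step 1: 6 trees catch fire, 2 burn out
  TTTTT.
  TTTTTT
  FTTFTT
  ..F.FT
  FTTF.T
Step 2: 8 trees catch fire, 6 burn out
  TTTTT.
  FTTFTT
  .FF.FT
  .....F
  .FF..T
Step 3: 7 trees catch fire, 8 burn out
  FTTFT.
  .FF.FT
  .....F
  ......
  .....F
Step 4: 4 trees catch fire, 7 burn out
  .FF.F.
  .....F
  ......
  ......
  ......

.FF.F.
.....F
......
......
......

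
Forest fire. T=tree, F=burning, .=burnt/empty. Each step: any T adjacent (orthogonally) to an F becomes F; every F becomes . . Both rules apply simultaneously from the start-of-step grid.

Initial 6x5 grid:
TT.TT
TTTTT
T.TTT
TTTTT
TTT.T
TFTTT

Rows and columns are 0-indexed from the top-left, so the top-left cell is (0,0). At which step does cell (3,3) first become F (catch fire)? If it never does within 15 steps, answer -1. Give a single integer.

Step 1: cell (3,3)='T' (+3 fires, +1 burnt)
Step 2: cell (3,3)='T' (+4 fires, +3 burnt)
Step 3: cell (3,3)='T' (+3 fires, +4 burnt)
Step 4: cell (3,3)='F' (+4 fires, +3 burnt)
  -> target ignites at step 4
Step 5: cell (3,3)='.' (+4 fires, +4 burnt)
Step 6: cell (3,3)='.' (+4 fires, +4 burnt)
Step 7: cell (3,3)='.' (+3 fires, +4 burnt)
Step 8: cell (3,3)='.' (+1 fires, +3 burnt)
Step 9: cell (3,3)='.' (+0 fires, +1 burnt)
  fire out at step 9

4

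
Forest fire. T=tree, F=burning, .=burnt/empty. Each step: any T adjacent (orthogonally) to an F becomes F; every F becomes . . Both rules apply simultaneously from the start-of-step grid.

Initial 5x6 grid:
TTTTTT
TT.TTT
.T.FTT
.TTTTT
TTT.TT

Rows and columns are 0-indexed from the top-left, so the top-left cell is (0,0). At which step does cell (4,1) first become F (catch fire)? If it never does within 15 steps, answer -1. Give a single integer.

Step 1: cell (4,1)='T' (+3 fires, +1 burnt)
Step 2: cell (4,1)='T' (+5 fires, +3 burnt)
Step 3: cell (4,1)='T' (+7 fires, +5 burnt)
Step 4: cell (4,1)='F' (+5 fires, +7 burnt)
  -> target ignites at step 4
Step 5: cell (4,1)='.' (+3 fires, +5 burnt)
Step 6: cell (4,1)='.' (+1 fires, +3 burnt)
Step 7: cell (4,1)='.' (+0 fires, +1 burnt)
  fire out at step 7

4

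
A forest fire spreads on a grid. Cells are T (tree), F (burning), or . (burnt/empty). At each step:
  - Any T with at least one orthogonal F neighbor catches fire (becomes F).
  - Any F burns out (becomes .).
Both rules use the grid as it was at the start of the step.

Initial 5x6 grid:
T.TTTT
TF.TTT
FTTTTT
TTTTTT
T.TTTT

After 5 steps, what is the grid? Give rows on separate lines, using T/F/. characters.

Step 1: 3 trees catch fire, 2 burn out
  T.TTTT
  F..TTT
  .FTTTT
  FTTTTT
  T.TTTT
Step 2: 4 trees catch fire, 3 burn out
  F.TTTT
  ...TTT
  ..FTTT
  .FTTTT
  F.TTTT
Step 3: 2 trees catch fire, 4 burn out
  ..TTTT
  ...TTT
  ...FTT
  ..FTTT
  ..TTTT
Step 4: 4 trees catch fire, 2 burn out
  ..TTTT
  ...FTT
  ....FT
  ...FTT
  ..FTTT
Step 5: 5 trees catch fire, 4 burn out
  ..TFTT
  ....FT
  .....F
  ....FT
  ...FTT

..TFTT
....FT
.....F
....FT
...FTT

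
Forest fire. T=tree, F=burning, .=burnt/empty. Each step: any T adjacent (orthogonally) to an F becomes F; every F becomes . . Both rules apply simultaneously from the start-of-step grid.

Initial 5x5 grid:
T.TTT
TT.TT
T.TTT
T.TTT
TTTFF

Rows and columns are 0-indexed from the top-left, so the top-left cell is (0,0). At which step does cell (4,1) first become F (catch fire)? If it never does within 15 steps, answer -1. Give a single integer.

Step 1: cell (4,1)='T' (+3 fires, +2 burnt)
Step 2: cell (4,1)='F' (+4 fires, +3 burnt)
  -> target ignites at step 2
Step 3: cell (4,1)='.' (+4 fires, +4 burnt)
Step 4: cell (4,1)='.' (+3 fires, +4 burnt)
Step 5: cell (4,1)='.' (+2 fires, +3 burnt)
Step 6: cell (4,1)='.' (+1 fires, +2 burnt)
Step 7: cell (4,1)='.' (+2 fires, +1 burnt)
Step 8: cell (4,1)='.' (+0 fires, +2 burnt)
  fire out at step 8

2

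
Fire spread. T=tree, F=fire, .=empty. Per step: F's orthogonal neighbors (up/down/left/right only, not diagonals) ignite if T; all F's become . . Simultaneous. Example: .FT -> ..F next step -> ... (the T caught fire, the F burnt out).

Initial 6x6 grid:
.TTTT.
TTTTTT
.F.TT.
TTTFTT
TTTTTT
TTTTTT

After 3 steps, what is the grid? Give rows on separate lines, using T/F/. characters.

Step 1: 6 trees catch fire, 2 burn out
  .TTTT.
  TFTTTT
  ...FT.
  TFF.FT
  TTTFTT
  TTTTTT
Step 2: 11 trees catch fire, 6 burn out
  .FTTT.
  F.FFTT
  ....F.
  F....F
  TFF.FT
  TTTFTT
Step 3: 8 trees catch fire, 11 burn out
  ..FFT.
  ....FT
  ......
  ......
  F....F
  TFF.FT

..FFT.
....FT
......
......
F....F
TFF.FT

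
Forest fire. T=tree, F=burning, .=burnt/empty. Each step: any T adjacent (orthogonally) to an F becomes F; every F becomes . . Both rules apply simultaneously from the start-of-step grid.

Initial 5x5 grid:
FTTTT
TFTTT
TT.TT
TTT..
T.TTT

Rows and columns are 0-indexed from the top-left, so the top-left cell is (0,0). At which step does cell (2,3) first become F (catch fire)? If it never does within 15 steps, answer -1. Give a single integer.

Step 1: cell (2,3)='T' (+4 fires, +2 burnt)
Step 2: cell (2,3)='T' (+4 fires, +4 burnt)
Step 3: cell (2,3)='F' (+5 fires, +4 burnt)
  -> target ignites at step 3
Step 4: cell (2,3)='.' (+4 fires, +5 burnt)
Step 5: cell (2,3)='.' (+1 fires, +4 burnt)
Step 6: cell (2,3)='.' (+1 fires, +1 burnt)
Step 7: cell (2,3)='.' (+0 fires, +1 burnt)
  fire out at step 7

3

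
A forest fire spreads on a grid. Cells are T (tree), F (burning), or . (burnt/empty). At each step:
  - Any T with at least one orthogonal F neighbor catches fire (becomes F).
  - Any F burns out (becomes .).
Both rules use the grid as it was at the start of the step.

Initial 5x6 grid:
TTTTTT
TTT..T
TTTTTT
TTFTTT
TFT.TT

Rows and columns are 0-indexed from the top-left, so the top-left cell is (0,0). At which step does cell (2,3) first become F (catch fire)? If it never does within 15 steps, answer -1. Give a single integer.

Step 1: cell (2,3)='T' (+5 fires, +2 burnt)
Step 2: cell (2,3)='F' (+5 fires, +5 burnt)
  -> target ignites at step 2
Step 3: cell (2,3)='.' (+6 fires, +5 burnt)
Step 4: cell (2,3)='.' (+5 fires, +6 burnt)
Step 5: cell (2,3)='.' (+3 fires, +5 burnt)
Step 6: cell (2,3)='.' (+1 fires, +3 burnt)
Step 7: cell (2,3)='.' (+0 fires, +1 burnt)
  fire out at step 7

2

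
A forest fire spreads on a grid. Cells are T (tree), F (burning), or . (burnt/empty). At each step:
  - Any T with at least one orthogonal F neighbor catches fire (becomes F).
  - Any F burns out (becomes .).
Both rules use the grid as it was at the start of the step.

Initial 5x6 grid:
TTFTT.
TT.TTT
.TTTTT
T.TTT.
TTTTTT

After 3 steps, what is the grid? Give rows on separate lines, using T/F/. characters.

Step 1: 2 trees catch fire, 1 burn out
  TF.FT.
  TT.TTT
  .TTTTT
  T.TTT.
  TTTTTT
Step 2: 4 trees catch fire, 2 burn out
  F...F.
  TF.FTT
  .TTTTT
  T.TTT.
  TTTTTT
Step 3: 4 trees catch fire, 4 burn out
  ......
  F...FT
  .FTFTT
  T.TTT.
  TTTTTT

......
F...FT
.FTFTT
T.TTT.
TTTTTT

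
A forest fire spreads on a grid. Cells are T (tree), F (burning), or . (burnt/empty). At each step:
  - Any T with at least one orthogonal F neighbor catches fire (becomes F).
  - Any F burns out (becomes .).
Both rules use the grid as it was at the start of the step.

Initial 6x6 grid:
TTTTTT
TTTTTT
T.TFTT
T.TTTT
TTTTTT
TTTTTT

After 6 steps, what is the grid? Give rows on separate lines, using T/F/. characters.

Step 1: 4 trees catch fire, 1 burn out
  TTTTTT
  TTTFTT
  T.F.FT
  T.TFTT
  TTTTTT
  TTTTTT
Step 2: 7 trees catch fire, 4 burn out
  TTTFTT
  TTF.FT
  T....F
  T.F.FT
  TTTFTT
  TTTTTT
Step 3: 8 trees catch fire, 7 burn out
  TTF.FT
  TF...F
  T.....
  T....F
  TTF.FT
  TTTFTT
Step 4: 7 trees catch fire, 8 burn out
  TF...F
  F.....
  T.....
  T.....
  TF...F
  TTF.FT
Step 5: 5 trees catch fire, 7 burn out
  F.....
  ......
  F.....
  T.....
  F.....
  TF...F
Step 6: 2 trees catch fire, 5 burn out
  ......
  ......
  ......
  F.....
  ......
  F.....

......
......
......
F.....
......
F.....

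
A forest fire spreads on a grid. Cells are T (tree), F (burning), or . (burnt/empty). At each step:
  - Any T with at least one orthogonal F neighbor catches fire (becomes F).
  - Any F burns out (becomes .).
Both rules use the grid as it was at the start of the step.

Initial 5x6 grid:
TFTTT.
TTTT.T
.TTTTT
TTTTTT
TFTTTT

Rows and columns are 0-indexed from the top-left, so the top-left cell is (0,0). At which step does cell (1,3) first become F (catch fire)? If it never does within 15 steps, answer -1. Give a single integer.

Step 1: cell (1,3)='T' (+6 fires, +2 burnt)
Step 2: cell (1,3)='T' (+7 fires, +6 burnt)
Step 3: cell (1,3)='F' (+5 fires, +7 burnt)
  -> target ignites at step 3
Step 4: cell (1,3)='.' (+3 fires, +5 burnt)
Step 5: cell (1,3)='.' (+2 fires, +3 burnt)
Step 6: cell (1,3)='.' (+1 fires, +2 burnt)
Step 7: cell (1,3)='.' (+1 fires, +1 burnt)
Step 8: cell (1,3)='.' (+0 fires, +1 burnt)
  fire out at step 8

3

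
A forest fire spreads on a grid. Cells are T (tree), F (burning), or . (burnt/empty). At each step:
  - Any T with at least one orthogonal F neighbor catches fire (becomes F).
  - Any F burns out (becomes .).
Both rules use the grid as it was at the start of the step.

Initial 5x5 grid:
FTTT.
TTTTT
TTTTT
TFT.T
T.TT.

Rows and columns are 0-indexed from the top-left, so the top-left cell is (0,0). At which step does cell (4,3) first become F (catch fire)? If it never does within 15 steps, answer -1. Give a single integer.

Step 1: cell (4,3)='T' (+5 fires, +2 burnt)
Step 2: cell (4,3)='T' (+6 fires, +5 burnt)
Step 3: cell (4,3)='F' (+4 fires, +6 burnt)
  -> target ignites at step 3
Step 4: cell (4,3)='.' (+2 fires, +4 burnt)
Step 5: cell (4,3)='.' (+2 fires, +2 burnt)
Step 6: cell (4,3)='.' (+0 fires, +2 burnt)
  fire out at step 6

3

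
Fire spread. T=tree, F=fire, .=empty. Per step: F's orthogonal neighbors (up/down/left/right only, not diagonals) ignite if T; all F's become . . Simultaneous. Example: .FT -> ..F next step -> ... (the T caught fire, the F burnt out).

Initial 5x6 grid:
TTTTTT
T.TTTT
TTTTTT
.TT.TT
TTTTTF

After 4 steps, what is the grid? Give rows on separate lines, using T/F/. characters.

Step 1: 2 trees catch fire, 1 burn out
  TTTTTT
  T.TTTT
  TTTTTT
  .TT.TF
  TTTTF.
Step 2: 3 trees catch fire, 2 burn out
  TTTTTT
  T.TTTT
  TTTTTF
  .TT.F.
  TTTF..
Step 3: 3 trees catch fire, 3 burn out
  TTTTTT
  T.TTTF
  TTTTF.
  .TT...
  TTF...
Step 4: 5 trees catch fire, 3 burn out
  TTTTTF
  T.TTF.
  TTTF..
  .TF...
  TF....

TTTTTF
T.TTF.
TTTF..
.TF...
TF....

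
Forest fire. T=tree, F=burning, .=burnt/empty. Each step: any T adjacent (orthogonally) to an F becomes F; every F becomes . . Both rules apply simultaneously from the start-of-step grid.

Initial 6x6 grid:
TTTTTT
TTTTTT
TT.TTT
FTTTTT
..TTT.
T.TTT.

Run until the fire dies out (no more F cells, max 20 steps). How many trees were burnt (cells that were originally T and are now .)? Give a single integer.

Answer: 28

Derivation:
Step 1: +2 fires, +1 burnt (F count now 2)
Step 2: +3 fires, +2 burnt (F count now 3)
Step 3: +4 fires, +3 burnt (F count now 4)
Step 4: +6 fires, +4 burnt (F count now 6)
Step 5: +6 fires, +6 burnt (F count now 6)
Step 6: +4 fires, +6 burnt (F count now 4)
Step 7: +2 fires, +4 burnt (F count now 2)
Step 8: +1 fires, +2 burnt (F count now 1)
Step 9: +0 fires, +1 burnt (F count now 0)
Fire out after step 9
Initially T: 29, now '.': 35
Total burnt (originally-T cells now '.'): 28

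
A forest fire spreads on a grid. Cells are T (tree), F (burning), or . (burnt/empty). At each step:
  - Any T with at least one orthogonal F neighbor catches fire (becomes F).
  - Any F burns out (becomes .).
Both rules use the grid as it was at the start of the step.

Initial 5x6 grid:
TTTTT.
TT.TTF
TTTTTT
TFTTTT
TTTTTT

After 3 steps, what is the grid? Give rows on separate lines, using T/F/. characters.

Step 1: 6 trees catch fire, 2 burn out
  TTTTT.
  TT.TF.
  TFTTTF
  F.FTTT
  TFTTTT
Step 2: 10 trees catch fire, 6 burn out
  TTTTF.
  TF.F..
  F.FTF.
  ...FTF
  F.FTTT
Step 3: 7 trees catch fire, 10 burn out
  TFTF..
  F.....
  ...F..
  ....F.
  ...FTF

TFTF..
F.....
...F..
....F.
...FTF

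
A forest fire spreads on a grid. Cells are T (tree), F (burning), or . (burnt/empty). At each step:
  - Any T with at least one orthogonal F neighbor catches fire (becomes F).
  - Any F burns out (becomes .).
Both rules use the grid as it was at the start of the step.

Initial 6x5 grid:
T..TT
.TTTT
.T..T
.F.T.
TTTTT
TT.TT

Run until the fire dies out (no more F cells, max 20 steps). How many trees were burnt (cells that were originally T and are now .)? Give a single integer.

Step 1: +2 fires, +1 burnt (F count now 2)
Step 2: +4 fires, +2 burnt (F count now 4)
Step 3: +3 fires, +4 burnt (F count now 3)
Step 4: +4 fires, +3 burnt (F count now 4)
Step 5: +3 fires, +4 burnt (F count now 3)
Step 6: +2 fires, +3 burnt (F count now 2)
Step 7: +0 fires, +2 burnt (F count now 0)
Fire out after step 7
Initially T: 19, now '.': 29
Total burnt (originally-T cells now '.'): 18

Answer: 18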